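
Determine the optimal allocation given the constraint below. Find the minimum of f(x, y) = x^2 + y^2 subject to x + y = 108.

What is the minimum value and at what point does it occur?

Substitute y = 108 - x into f(x,y) = x^2 + y^2:
g(x) = x^2 + (108 - x)^2 = 2x^2 - 216x + 11664
g'(x) = 4x - 216 = 0  =>  x = 54
y = 108 - 54 = 54
Minimum value = 54^2 + 54^2 = 5832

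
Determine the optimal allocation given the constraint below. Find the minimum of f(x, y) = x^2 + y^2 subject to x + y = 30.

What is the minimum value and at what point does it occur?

Substitute y = 30 - x into f(x,y) = x^2 + y^2:
g(x) = x^2 + (30 - x)^2 = 2x^2 - 60x + 900
g'(x) = 4x - 60 = 0  =>  x = 15
y = 30 - 15 = 15
Minimum value = 15^2 + 15^2 = 450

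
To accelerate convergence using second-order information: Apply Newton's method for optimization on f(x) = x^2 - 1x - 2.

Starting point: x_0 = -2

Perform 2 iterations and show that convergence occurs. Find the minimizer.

f(x) = x^2 - 1x - 2, f'(x) = 2x + (-1), f''(x) = 2
Step 1: f'(-2) = -5, x_1 = -2 - -5/2 = 1/2
Step 2: f'(1/2) = 0, x_2 = 1/2 (converged)
Newton's method converges in 1 step for quadratics.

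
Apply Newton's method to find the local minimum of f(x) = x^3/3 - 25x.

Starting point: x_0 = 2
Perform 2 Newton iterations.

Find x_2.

f(x) = x^3/3 - 25x
f'(x) = x^2 - 25, f''(x) = 2x
Newton update: x_{n+1} = x_n - (x_n^2 - 25)/(2*x_n)
Step 1: x_0 = 2, f'=-21, f''=4, x_1 = 29/4
Step 2: x_1 = 29/4, f'=441/16, f''=29/2, x_2 = 1241/232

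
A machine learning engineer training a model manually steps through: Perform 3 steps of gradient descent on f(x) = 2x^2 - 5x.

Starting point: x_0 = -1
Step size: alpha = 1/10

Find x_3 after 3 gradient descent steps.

f(x) = 2x^2 - 5x, f'(x) = 4x + (-5)
Step 1: f'(-1) = -9, x_1 = -1 - 1/10 * -9 = -1/10
Step 2: f'(-1/10) = -27/5, x_2 = -1/10 - 1/10 * -27/5 = 11/25
Step 3: f'(11/25) = -81/25, x_3 = 11/25 - 1/10 * -81/25 = 191/250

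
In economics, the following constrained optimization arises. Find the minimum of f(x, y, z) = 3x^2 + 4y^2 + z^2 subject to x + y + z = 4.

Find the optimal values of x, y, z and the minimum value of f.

Using Lagrange multipliers on f = 3x^2 + 4y^2 + z^2 with constraint x + y + z = 4:
Conditions: 2*3*x = lambda, 2*4*y = lambda, 2*1*z = lambda
So x = lambda/6, y = lambda/8, z = lambda/2
Substituting into constraint: lambda * (19/24) = 4
lambda = 96/19
x = 16/19, y = 12/19, z = 48/19
Minimum value = 192/19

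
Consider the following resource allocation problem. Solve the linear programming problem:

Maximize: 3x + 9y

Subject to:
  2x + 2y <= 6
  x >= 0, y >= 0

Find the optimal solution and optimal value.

The feasible region has vertices at [(0, 0), (3, 0), (0, 3)].
Checking objective 3x + 9y at each vertex:
  (0, 0): 3*0 + 9*0 = 0
  (3, 0): 3*3 + 9*0 = 9
  (0, 3): 3*0 + 9*3 = 27
Maximum is 27 at (0, 3).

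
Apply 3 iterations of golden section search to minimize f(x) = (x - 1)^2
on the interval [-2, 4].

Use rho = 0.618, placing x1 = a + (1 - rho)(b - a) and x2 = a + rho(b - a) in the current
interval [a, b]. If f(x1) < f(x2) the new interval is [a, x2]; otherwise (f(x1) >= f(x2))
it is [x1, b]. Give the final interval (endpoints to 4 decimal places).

Golden section search for min of f(x) = (x - 1)^2 on [-2, 4].
Each step: x1 = a + (1 - rho)(b - a), x2 = a + rho(b - a); if f(x1) < f(x2) keep [a, x2], otherwise keep [x1, b].
Step 1: [-2.0000, 4.0000], x1=0.2920 (f=0.5013), x2=1.7080 (f=0.5013); f(x1) = f(x2) (tie, not '<') => keep [0.2920, 4.0000]
Step 2: [0.2920, 4.0000], x1=1.7085 (f=0.5019), x2=2.5835 (f=2.5076); f(x1) < f(x2) => keep [0.2920, 2.5835]
Step 3: [0.2920, 2.5835], x1=1.1674 (f=0.0280), x2=1.7082 (f=0.5015); f(x1) < f(x2) => keep [0.2920, 1.7082]
Final interval: [0.2920, 1.7082]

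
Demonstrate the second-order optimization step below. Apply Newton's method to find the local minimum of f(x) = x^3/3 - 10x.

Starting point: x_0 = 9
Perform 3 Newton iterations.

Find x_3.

f(x) = x^3/3 - 10x
f'(x) = x^2 - 10, f''(x) = 2x
Newton update: x_{n+1} = x_n - (x_n^2 - 10)/(2*x_n)
Step 1: x_0 = 9, f'=71, f''=18, x_1 = 91/18
Step 2: x_1 = 91/18, f'=5041/324, f''=91/9, x_2 = 11521/3276
Step 3: x_2 = 11521/3276, f'=25411681/10732176, f''=11521/1638, x_3 = 240055201/75485592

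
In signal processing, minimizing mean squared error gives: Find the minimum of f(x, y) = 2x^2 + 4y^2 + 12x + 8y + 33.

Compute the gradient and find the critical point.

f(x,y) = 2x^2 + 4y^2 + 12x + 8y + 33
df/dx = 4x + (12) = 0  =>  x = -3
df/dy = 8y + (8) = 0  =>  y = -1
f(-3, -1) = 2*(-3)^2 + 4*(-1)^2 + 12*(-3) + 8*(-1) + 33 = 11
Hessian is diagonal with entries 4, 8 > 0, so this is a minimum.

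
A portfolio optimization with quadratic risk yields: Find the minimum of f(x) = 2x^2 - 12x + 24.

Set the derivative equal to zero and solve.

f(x) = 2x^2 - 12x + 24
f'(x) = 4x + (-12) = 0
x = 12/4 = 3
f(3) = 6
Since f''(x) = 4 > 0, this is a minimum.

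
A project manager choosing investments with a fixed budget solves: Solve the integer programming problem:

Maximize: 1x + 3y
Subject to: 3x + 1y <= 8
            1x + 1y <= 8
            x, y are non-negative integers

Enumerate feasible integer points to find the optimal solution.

Constraint 1: 3x + 1y <= 8
Constraint 2: 1x + 1y <= 8
Feasible x range (need y >= 0): 0 <= x <= min(8/3, 8/1) => x in {0, ..., 2}.
Enumerate feasible integer points row by row (the coefficient of y is 3 > 0, so for each x the largest feasible y gives the best value):
  x = 0: y <= min((8 - 3*0)/1, (8 - 1*0)/1) => y in {0, ..., 8}; best 1*0 + 3*8 = 24
  x = 1: y <= min((8 - 3*1)/1, (8 - 1*1)/1) => y in {0, ..., 5}; best 1*1 + 3*5 = 16
  x = 2: y <= min((8 - 3*2)/1, (8 - 1*2)/1) => y in {0, ..., 2}; best 1*2 + 3*2 = 8
The maximum 1x + 3y = 24 is achieved at x = 0, y = 8.
Check: 3*0 + 1*8 = 8 <= 8 and 1*0 + 1*8 = 8 <= 8.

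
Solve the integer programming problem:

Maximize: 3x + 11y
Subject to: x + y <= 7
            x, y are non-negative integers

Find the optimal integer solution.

Objective: 3x + 11y, constraint: x + y <= 7
Coefficient of y is 11 > coefficient of x is 3, so allocate the entire budget to y.
Optimal: x = 0, y = 7, value = 77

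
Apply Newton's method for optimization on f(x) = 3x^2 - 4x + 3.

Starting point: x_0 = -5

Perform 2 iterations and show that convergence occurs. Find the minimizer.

f(x) = 3x^2 - 4x + 3, f'(x) = 6x + (-4), f''(x) = 6
Step 1: f'(-5) = -34, x_1 = -5 - -34/6 = 2/3
Step 2: f'(2/3) = 0, x_2 = 2/3 (converged)
Newton's method converges in 1 step for quadratics.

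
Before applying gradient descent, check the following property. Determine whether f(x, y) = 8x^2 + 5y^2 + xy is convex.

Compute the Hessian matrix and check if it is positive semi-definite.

f(x,y) = 8x^2 + 5y^2 + xy
Hessian H = [[16, 1], [1, 10]]
trace(H) = 26, det(H) = 159
Eigenvalues: (26 +/- sqrt(40)) / 2 = 16.16, 9.838
Since both eigenvalues > 0, f is convex.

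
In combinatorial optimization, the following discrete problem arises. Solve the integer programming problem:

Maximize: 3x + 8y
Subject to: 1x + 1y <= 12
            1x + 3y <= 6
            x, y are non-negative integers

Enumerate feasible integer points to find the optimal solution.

Constraint 1: 1x + 1y <= 12
Constraint 2: 1x + 3y <= 6
Feasible x range (need y >= 0): 0 <= x <= min(12/1, 6/1) => x in {0, ..., 6}.
Enumerate feasible integer points row by row (the coefficient of y is 8 > 0, so for each x the largest feasible y gives the best value):
  x = 0: y <= min((12 - 1*0)/1, (6 - 1*0)/3) => y in {0, ..., 2}; best 3*0 + 8*2 = 16
  x = 1: y <= min((12 - 1*1)/1, (6 - 1*1)/3) => y in {0, ..., 1}; best 3*1 + 8*1 = 11
  x = 2: y <= min((12 - 1*2)/1, (6 - 1*2)/3) => y in {0, ..., 1}; best 3*2 + 8*1 = 14
  x = 3: y <= min((12 - 1*3)/1, (6 - 1*3)/3) => y in {0, ..., 1}; best 3*3 + 8*1 = 17
  x = 4: y <= min((12 - 1*4)/1, (6 - 1*4)/3) => y in {0}; best 3*4 + 8*0 = 12
  x = 5: y <= min((12 - 1*5)/1, (6 - 1*5)/3) => y in {0}; best 3*5 + 8*0 = 15
  x = 6: y <= min((12 - 1*6)/1, (6 - 1*6)/3) => y in {0}; best 3*6 + 8*0 = 18
The maximum 3x + 8y = 18 is achieved at x = 6, y = 0.
Check: 1*6 + 1*0 = 6 <= 12 and 1*6 + 3*0 = 6 <= 6.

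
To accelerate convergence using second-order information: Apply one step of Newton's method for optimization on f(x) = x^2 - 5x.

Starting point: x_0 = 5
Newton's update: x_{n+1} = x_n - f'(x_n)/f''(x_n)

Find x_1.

f(x) = x^2 - 5x
f'(x) = 2x + (-5), f''(x) = 2
Newton step: x_1 = x_0 - f'(x_0)/f''(x_0)
f'(5) = 5
x_1 = 5 - 5/2 = 5/2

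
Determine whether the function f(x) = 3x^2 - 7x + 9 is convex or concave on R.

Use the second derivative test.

f(x) = 3x^2 - 7x + 9
f'(x) = 6x - 7
f''(x) = 6
Since f''(x) = 6 > 0 for all x, f is convex on R.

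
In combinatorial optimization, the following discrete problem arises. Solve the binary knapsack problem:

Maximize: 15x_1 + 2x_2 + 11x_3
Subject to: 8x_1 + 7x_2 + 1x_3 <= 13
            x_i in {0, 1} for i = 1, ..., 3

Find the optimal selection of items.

Items: item 1 (v=15, w=8), item 2 (v=2, w=7), item 3 (v=11, w=1)
Capacity: 13
Checking all 8 subsets (w = total weight, v = total value):
  {}: w = 0, v = 0
  {1}: w = 8, v = 15
  {2}: w = 7, v = 2
  {3}: w = 1, v = 11
  {1, 2}: w = 15 > 13, infeasible
  {1, 3}: w = 9, v = 26
  {2, 3}: w = 8, v = 13
  {1, 2, 3}: w = 16 > 13, infeasible
Best feasible subset: items [1, 3]
Total weight: 9 <= 13, total value: 26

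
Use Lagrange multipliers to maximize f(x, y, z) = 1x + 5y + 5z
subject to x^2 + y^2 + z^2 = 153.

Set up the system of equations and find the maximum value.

Lagrange conditions: 1 = 2*lambda*x, 5 = 2*lambda*y, 5 = 2*lambda*z
So x:1 = y:5 = z:5, i.e. x = 1t, y = 5t, z = 5t
Constraint: t^2*(1^2 + 5^2 + 5^2) = 153
  t^2 * 51 = 153  =>  t = sqrt(3)
Maximum = 1*1t + 5*5t + 5*5t = 51*sqrt(3) = sqrt(7803)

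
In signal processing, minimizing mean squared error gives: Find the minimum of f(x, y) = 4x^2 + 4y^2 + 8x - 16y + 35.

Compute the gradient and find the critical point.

f(x,y) = 4x^2 + 4y^2 + 8x - 16y + 35
df/dx = 8x + (8) = 0  =>  x = -1
df/dy = 8y + (-16) = 0  =>  y = 2
f(-1, 2) = 4*(-1)^2 + 4*(2)^2 + 8*(-1) + -16*(2) + 35 = 15
Hessian is diagonal with entries 8, 8 > 0, so this is a minimum.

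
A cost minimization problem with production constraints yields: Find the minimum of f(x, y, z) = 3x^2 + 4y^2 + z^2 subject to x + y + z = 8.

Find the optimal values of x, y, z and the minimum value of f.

Using Lagrange multipliers on f = 3x^2 + 4y^2 + z^2 with constraint x + y + z = 8:
Conditions: 2*3*x = lambda, 2*4*y = lambda, 2*1*z = lambda
So x = lambda/6, y = lambda/8, z = lambda/2
Substituting into constraint: lambda * (19/24) = 8
lambda = 192/19
x = 32/19, y = 24/19, z = 96/19
Minimum value = 768/19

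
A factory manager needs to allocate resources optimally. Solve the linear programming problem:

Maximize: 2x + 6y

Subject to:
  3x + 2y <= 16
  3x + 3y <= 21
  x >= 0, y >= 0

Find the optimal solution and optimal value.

Feasible vertices: (0, 0), (0, 7), (2, 5), (16/3, 0)
Objective 2x + 6y at each:
  (0, 0): 0
  (0, 7): 42
  (2, 5): 34
  (16/3, 0): 32/3
Maximum is 42 at (0, 7).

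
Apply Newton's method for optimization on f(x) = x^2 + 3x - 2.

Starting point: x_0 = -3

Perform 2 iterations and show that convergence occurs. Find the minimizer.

f(x) = x^2 + 3x - 2, f'(x) = 2x + (3), f''(x) = 2
Step 1: f'(-3) = -3, x_1 = -3 - -3/2 = -3/2
Step 2: f'(-3/2) = 0, x_2 = -3/2 (converged)
Newton's method converges in 1 step for quadratics.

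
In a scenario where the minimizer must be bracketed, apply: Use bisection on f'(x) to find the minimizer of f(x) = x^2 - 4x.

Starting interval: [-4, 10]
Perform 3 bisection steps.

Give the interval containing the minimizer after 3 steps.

Finding critical point of f(x) = x^2 - 4x using bisection on f'(x) = 2x + -4.
f'(x) = 0 when x = 2.
Starting interval: [-4, 10]
Step 1: mid = 3, f'(mid) = 2, new interval = [-4, 3]
Step 2: mid = -1/2, f'(mid) = -5, new interval = [-1/2, 3]
Step 3: mid = 5/4, f'(mid) = -3/2, new interval = [5/4, 3]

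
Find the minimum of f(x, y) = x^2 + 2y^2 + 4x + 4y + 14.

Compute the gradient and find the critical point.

f(x,y) = x^2 + 2y^2 + 4x + 4y + 14
df/dx = 2x + (4) = 0  =>  x = -2
df/dy = 4y + (4) = 0  =>  y = -1
f(-2, -1) = 1*(-2)^2 + 2*(-1)^2 + 4*(-2) + 4*(-1) + 14 = 8
Hessian is diagonal with entries 2, 4 > 0, so this is a minimum.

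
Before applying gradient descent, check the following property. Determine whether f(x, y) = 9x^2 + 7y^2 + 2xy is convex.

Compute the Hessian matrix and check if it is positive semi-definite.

f(x,y) = 9x^2 + 7y^2 + 2xy
Hessian H = [[18, 2], [2, 14]]
trace(H) = 32, det(H) = 248
Eigenvalues: (32 +/- sqrt(32)) / 2 = 18.83, 13.17
Since both eigenvalues > 0, f is convex.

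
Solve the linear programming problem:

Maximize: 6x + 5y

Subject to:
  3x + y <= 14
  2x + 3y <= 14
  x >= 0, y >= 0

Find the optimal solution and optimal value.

Feasible vertices: (0, 0), (0, 14/3), (4, 2), (14/3, 0)
Objective 6x + 5y at each:
  (0, 0): 0
  (0, 14/3): 70/3
  (4, 2): 34
  (14/3, 0): 28
Maximum is 34 at (4, 2).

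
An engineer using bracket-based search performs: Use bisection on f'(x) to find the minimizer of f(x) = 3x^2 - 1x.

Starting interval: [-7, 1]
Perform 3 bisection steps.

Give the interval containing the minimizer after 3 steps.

Finding critical point of f(x) = 3x^2 - 1x using bisection on f'(x) = 6x + -1.
f'(x) = 0 when x = 1/6.
Starting interval: [-7, 1]
Step 1: mid = -3, f'(mid) = -19, new interval = [-3, 1]
Step 2: mid = -1, f'(mid) = -7, new interval = [-1, 1]
Step 3: mid = 0, f'(mid) = -1, new interval = [0, 1]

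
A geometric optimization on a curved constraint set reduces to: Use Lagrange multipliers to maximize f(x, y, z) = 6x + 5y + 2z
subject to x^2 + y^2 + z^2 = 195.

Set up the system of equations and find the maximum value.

Lagrange conditions: 6 = 2*lambda*x, 5 = 2*lambda*y, 2 = 2*lambda*z
So x:6 = y:5 = z:2, i.e. x = 6t, y = 5t, z = 2t
Constraint: t^2*(6^2 + 5^2 + 2^2) = 195
  t^2 * 65 = 195  =>  t = sqrt(3)
Maximum = 6*6t + 5*5t + 2*2t = 65*sqrt(3) = sqrt(12675)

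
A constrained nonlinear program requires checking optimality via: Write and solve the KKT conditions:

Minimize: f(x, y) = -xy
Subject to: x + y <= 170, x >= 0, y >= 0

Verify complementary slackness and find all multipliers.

Problem: min -xy s.t. x + y <= 170 (multiplier lambda), x >= 0 (mu_x), y >= 0 (mu_y)
KKT stationarity: -y + lambda - mu_x = 0, -x + lambda - mu_y = 0, with lambda, mu_x, mu_y >= 0
Complementary slackness: lambda*(x + y - 170) = 0, mu_x*x = 0, mu_y*y = 0
If lambda = 0: y = -mu_x <= 0 and x = -mu_y <= 0 force x = y = 0 with f = 0; but x = y = 85 is feasible with f = -7225 < 0, so this is not the minimum. Hence lambda > 0 and x + y = 170.
Try x > 0, y > 0 (so mu_x = mu_y = 0): y = lambda, x = lambda => x = y = lambda
x + y = 170 => 2*lambda = 170 => lambda = 85
x* = y* = 85 > 0, consistent with mu_x = mu_y = 0.
(Any feasible point with x = 0 or y = 0 has f = 0 > -7225, so the minimum is not on those boundaries.)
min(-xy) = -7225 (i.e. max xy = 7225)
Multipliers: lambda = 85, mu_x = 0, mu_y = 0
Complementary slackness: lambda*(x + y - 170) = 85*(85 + 85 - 170) = 0, mu_x*x = 0*85 = 0, mu_y*y = 0*85 = 0. Satisfied.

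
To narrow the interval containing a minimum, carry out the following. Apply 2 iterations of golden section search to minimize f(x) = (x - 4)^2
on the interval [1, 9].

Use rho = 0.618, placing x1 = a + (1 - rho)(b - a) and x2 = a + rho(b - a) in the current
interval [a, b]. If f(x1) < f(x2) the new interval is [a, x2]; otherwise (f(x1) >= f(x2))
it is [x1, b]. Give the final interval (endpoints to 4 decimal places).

Golden section search for min of f(x) = (x - 4)^2 on [1, 9].
Each step: x1 = a + (1 - rho)(b - a), x2 = a + rho(b - a); if f(x1) < f(x2) keep [a, x2], otherwise keep [x1, b].
Step 1: [1.0000, 9.0000], x1=4.0560 (f=0.0031), x2=5.9440 (f=3.7791); f(x1) < f(x2) => keep [1.0000, 5.9440]
Step 2: [1.0000, 5.9440], x1=2.8886 (f=1.2352), x2=4.0554 (f=0.0031); f(x1) > f(x2) => keep [2.8886, 5.9440]
Final interval: [2.8886, 5.9440]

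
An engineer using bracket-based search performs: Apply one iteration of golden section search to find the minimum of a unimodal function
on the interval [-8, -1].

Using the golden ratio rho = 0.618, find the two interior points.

Golden section search on [-8, -1].
Golden ratio rho = 0.618 (approx).
Interior points:
  x_1 = -8 + (1-0.618)*7 = -5.3260
  x_2 = -8 + 0.618*7 = -3.6740
Compare f(x_1) and f(x_2) to determine which subinterval to keep.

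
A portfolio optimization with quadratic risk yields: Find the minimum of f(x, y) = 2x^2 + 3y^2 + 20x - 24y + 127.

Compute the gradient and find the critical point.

f(x,y) = 2x^2 + 3y^2 + 20x - 24y + 127
df/dx = 4x + (20) = 0  =>  x = -5
df/dy = 6y + (-24) = 0  =>  y = 4
f(-5, 4) = 2*(-5)^2 + 3*(4)^2 + 20*(-5) + -24*(4) + 127 = 29
Hessian is diagonal with entries 4, 6 > 0, so this is a minimum.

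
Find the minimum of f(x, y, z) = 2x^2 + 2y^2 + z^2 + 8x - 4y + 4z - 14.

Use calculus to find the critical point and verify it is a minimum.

f(x,y,z) = 2x^2 + 2y^2 + z^2 + 8x - 4y + 4z - 14
df/dx = 4x + (8) = 0 => x = -2
df/dy = 4y + (-4) = 0 => y = 1
df/dz = 2z + (4) = 0 => z = -2
f(-2,1,-2) = 2*(-2)^2 + 2*(1)^2 + 1*(-2)^2 + 8*(-2) + -4*(1) + 4*(-2) + -14 = -28
Hessian is diagonal with entries 4, 4, 2 > 0, confirmed minimum.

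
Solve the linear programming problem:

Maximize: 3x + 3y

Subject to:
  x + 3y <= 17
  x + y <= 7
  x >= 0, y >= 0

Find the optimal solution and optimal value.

Feasible vertices: (0, 0), (0, 17/3), (2, 5), (7, 0)
Objective 3x + 3y at each:
  (0, 0): 0
  (0, 17/3): 17
  (2, 5): 21
  (7, 0): 21
Maximum is 21 at (2, 5).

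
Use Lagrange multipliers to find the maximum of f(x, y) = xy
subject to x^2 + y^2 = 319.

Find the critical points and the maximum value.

Lagrange conditions: y = 2*lambda*x and x = 2*lambda*y
If x = 0 then y = 0, violating the constraint, so x, y != 0.
Dividing: y/x = x/y => x^2 = y^2 => y = x or y = -x
Constraint: 2x^2 = 319 => x^2 = 319/2 => x = +/-sqrt(319/2)
Critical points: (sqrt(319/2), sqrt(319/2)), (-sqrt(319/2), -sqrt(319/2)), (sqrt(319/2), -sqrt(319/2)), (-sqrt(319/2), sqrt(319/2))
  y = x:  xy = x^2 = 319/2  at (sqrt(319/2), sqrt(319/2)) and (-sqrt(319/2), -sqrt(319/2))
  y = -x: xy = -x^2 = -319/2 at (sqrt(319/2), -sqrt(319/2)) and (-sqrt(319/2), sqrt(319/2))
Maximum xy = 319/2 at (sqrt(319/2), sqrt(319/2)) and (-sqrt(319/2), -sqrt(319/2))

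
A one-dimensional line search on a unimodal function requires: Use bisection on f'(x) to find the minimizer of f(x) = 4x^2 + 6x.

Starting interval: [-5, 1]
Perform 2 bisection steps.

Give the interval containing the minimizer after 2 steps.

Finding critical point of f(x) = 4x^2 + 6x using bisection on f'(x) = 8x + 6.
f'(x) = 0 when x = -3/4.
Starting interval: [-5, 1]
Step 1: mid = -2, f'(mid) = -10, new interval = [-2, 1]
Step 2: mid = -1/2, f'(mid) = 2, new interval = [-2, -1/2]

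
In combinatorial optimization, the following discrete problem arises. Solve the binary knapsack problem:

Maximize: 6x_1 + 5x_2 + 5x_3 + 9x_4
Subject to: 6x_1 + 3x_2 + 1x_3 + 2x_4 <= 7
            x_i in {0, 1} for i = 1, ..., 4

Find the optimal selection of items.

Items: item 1 (v=6, w=6), item 2 (v=5, w=3), item 3 (v=5, w=1), item 4 (v=9, w=2)
Capacity: 7
Checking all 16 subsets (w = total weight, v = total value):
  {}: w = 0, v = 0
  {1}: w = 6, v = 6
  {2}: w = 3, v = 5
  {3}: w = 1, v = 5
  {4}: w = 2, v = 9
  {1, 2}: w = 9 > 7, infeasible
  {1, 3}: w = 7, v = 11
  {1, 4}: w = 8 > 7, infeasible
  {2, 3}: w = 4, v = 10
  {2, 4}: w = 5, v = 14
  {3, 4}: w = 3, v = 14
  {1, 2, 3}: w = 10 > 7, infeasible
  {1, 2, 4}: w = 11 > 7, infeasible
  {1, 3, 4}: w = 9 > 7, infeasible
  {2, 3, 4}: w = 6, v = 19
  {1, 2, 3, 4}: w = 12 > 7, infeasible
Best feasible subset: items [2, 3, 4]
Total weight: 6 <= 7, total value: 19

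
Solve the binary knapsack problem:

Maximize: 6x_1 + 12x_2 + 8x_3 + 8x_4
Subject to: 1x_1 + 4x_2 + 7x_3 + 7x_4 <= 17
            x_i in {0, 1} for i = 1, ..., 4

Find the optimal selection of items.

Items: item 1 (v=6, w=1), item 2 (v=12, w=4), item 3 (v=8, w=7), item 4 (v=8, w=7)
Capacity: 17
Checking all 16 subsets (w = total weight, v = total value):
  {}: w = 0, v = 0
  {1}: w = 1, v = 6
  {2}: w = 4, v = 12
  {3}: w = 7, v = 8
  {4}: w = 7, v = 8
  {1, 2}: w = 5, v = 18
  {1, 3}: w = 8, v = 14
  {1, 4}: w = 8, v = 14
  {2, 3}: w = 11, v = 20
  {2, 4}: w = 11, v = 20
  {3, 4}: w = 14, v = 16
  {1, 2, 3}: w = 12, v = 26
  {1, 2, 4}: w = 12, v = 26
  {1, 3, 4}: w = 15, v = 22
  {2, 3, 4}: w = 18 > 17, infeasible
  {1, 2, 3, 4}: w = 19 > 17, infeasible
Best feasible subset: items [1, 2, 3]
(The same value 26 is also attained by {1, 2, 4}.)
Total weight: 12 <= 17, total value: 26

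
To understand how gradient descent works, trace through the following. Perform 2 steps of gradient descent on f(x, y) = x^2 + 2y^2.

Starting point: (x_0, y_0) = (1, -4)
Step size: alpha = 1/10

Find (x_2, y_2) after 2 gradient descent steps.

f(x,y) = x^2 + 2y^2
grad_x = 2x + 0y, grad_y = 4y + 0x
Step 1: grad = (2, -16), (4/5, -12/5)
Step 2: grad = (8/5, -48/5), (16/25, -36/25)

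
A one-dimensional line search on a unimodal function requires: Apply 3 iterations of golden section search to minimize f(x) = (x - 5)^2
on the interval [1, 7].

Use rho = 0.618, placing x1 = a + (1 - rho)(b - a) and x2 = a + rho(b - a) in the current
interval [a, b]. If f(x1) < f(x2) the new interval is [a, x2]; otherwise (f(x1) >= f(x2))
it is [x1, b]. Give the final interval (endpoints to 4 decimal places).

Golden section search for min of f(x) = (x - 5)^2 on [1, 7].
Each step: x1 = a + (1 - rho)(b - a), x2 = a + rho(b - a); if f(x1) < f(x2) keep [a, x2], otherwise keep [x1, b].
Step 1: [1.0000, 7.0000], x1=3.2920 (f=2.9173), x2=4.7080 (f=0.0853); f(x1) > f(x2) => keep [3.2920, 7.0000]
Step 2: [3.2920, 7.0000], x1=4.7085 (f=0.0850), x2=5.5835 (f=0.3405); f(x1) < f(x2) => keep [3.2920, 5.5835]
Step 3: [3.2920, 5.5835], x1=4.1674 (f=0.6933), x2=4.7082 (f=0.0852); f(x1) > f(x2) => keep [4.1674, 5.5835]
Final interval: [4.1674, 5.5835]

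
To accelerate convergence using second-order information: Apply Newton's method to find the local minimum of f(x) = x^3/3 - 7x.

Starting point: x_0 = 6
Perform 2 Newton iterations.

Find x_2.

f(x) = x^3/3 - 7x
f'(x) = x^2 - 7, f''(x) = 2x
Newton update: x_{n+1} = x_n - (x_n^2 - 7)/(2*x_n)
Step 1: x_0 = 6, f'=29, f''=12, x_1 = 43/12
Step 2: x_1 = 43/12, f'=841/144, f''=43/6, x_2 = 2857/1032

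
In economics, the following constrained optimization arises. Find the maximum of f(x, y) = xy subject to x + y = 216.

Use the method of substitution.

Substitute y = 216 - x into f(x,y) = xy:
g(x) = x(216 - x) = 216x - x^2
g'(x) = 216 - 2x = 0  =>  x = 108
y = 216 - 108 = 108
Maximum value = 108 * 108 = 11664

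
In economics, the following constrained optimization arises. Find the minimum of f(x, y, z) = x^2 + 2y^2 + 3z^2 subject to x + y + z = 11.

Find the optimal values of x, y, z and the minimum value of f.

Using Lagrange multipliers on f = x^2 + 2y^2 + 3z^2 with constraint x + y + z = 11:
Conditions: 2*1*x = lambda, 2*2*y = lambda, 2*3*z = lambda
So x = lambda/2, y = lambda/4, z = lambda/6
Substituting into constraint: lambda * (11/12) = 11
lambda = 12
x = 6, y = 3, z = 2
Minimum value = 66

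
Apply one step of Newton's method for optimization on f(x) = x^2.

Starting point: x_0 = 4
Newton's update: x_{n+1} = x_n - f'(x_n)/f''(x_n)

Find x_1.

f(x) = x^2
f'(x) = 2x + (0), f''(x) = 2
Newton step: x_1 = x_0 - f'(x_0)/f''(x_0)
f'(4) = 8
x_1 = 4 - 8/2 = 0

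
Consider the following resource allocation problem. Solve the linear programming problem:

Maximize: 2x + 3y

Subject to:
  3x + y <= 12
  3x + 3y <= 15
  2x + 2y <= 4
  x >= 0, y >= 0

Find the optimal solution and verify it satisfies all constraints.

Feasible vertices: (0, 0), (0, 2), (2, 0)
Objective 2x + 3y at each vertex:
  (0, 0): 0
  (0, 2): 6
  (2, 0): 4
Maximum is 6 at (0, 2).
Verify constraints at (x, y) = (0, 2):
  3*0 + 1*2 = 2 <= 12
  3*0 + 3*2 = 6 <= 15
  2*0 + 2*2 = 4 <= 4 (active)
  x = 0 >= 0, y = 2 >= 0. All constraints satisfied.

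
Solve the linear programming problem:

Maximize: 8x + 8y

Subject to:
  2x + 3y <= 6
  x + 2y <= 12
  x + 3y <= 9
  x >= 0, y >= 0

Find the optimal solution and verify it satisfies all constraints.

Feasible vertices: (0, 0), (0, 2), (3, 0)
Objective 8x + 8y at each vertex:
  (0, 0): 0
  (0, 2): 16
  (3, 0): 24
Maximum is 24 at (3, 0).
Verify constraints at (x, y) = (3, 0):
  2*3 + 3*0 = 6 <= 6 (active)
  1*3 + 2*0 = 3 <= 12
  1*3 + 3*0 = 3 <= 9
  x = 3 >= 0, y = 0 >= 0. All constraints satisfied.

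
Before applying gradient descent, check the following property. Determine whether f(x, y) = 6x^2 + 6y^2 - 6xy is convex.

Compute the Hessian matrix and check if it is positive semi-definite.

f(x,y) = 6x^2 + 6y^2 - 6xy
Hessian H = [[12, -6], [-6, 12]]
trace(H) = 24, det(H) = 108
Eigenvalues: (24 +/- sqrt(144)) / 2 = 18, 6
Since both eigenvalues > 0, f is convex.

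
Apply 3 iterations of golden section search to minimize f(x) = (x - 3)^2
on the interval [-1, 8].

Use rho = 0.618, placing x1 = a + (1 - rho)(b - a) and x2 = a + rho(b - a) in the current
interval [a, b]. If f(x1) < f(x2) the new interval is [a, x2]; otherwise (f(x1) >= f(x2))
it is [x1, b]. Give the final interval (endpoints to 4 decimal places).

Golden section search for min of f(x) = (x - 3)^2 on [-1, 8].
Each step: x1 = a + (1 - rho)(b - a), x2 = a + rho(b - a); if f(x1) < f(x2) keep [a, x2], otherwise keep [x1, b].
Step 1: [-1.0000, 8.0000], x1=2.4380 (f=0.3158), x2=4.5620 (f=2.4398); f(x1) < f(x2) => keep [-1.0000, 4.5620]
Step 2: [-1.0000, 4.5620], x1=1.1247 (f=3.5168), x2=2.4373 (f=0.3166); f(x1) > f(x2) => keep [1.1247, 4.5620]
Step 3: [1.1247, 4.5620], x1=2.4377 (f=0.3161), x2=3.2489 (f=0.0620); f(x1) > f(x2) => keep [2.4377, 4.5620]
Final interval: [2.4377, 4.5620]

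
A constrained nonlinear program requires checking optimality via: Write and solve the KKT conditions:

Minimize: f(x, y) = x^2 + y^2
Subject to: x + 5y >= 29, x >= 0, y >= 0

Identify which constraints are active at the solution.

KKT conditions for min x^2 + y^2 s.t. 1x + 5y >= 29, x >= 0, y >= 0:
Stationarity: 2x = mu*1 + mu_x, 2y = mu*5 + mu_y, with mu, mu_x, mu_y >= 0
Complementary slackness: mu*(x + 5y - 29) = 0, mu_x*x = 0, mu_y*y = 0
(0, 0) is infeasible (1*0 + 5*0 < 29), so if mu = 0 stationarity would force x = mu_x/2 >= 0, y = mu_y/2 >= 0 with mu_x*x = mu_y*y = 0, i.e. x = y = 0: contradiction. Hence mu > 0 and x + 5y = 29 is active.
Try x > 0, y > 0 (so mu_x = mu_y = 0): x = 1*mu/2, y = 5*mu/2
Substitute: 1*(1*mu/2) + 5*(5*mu/2) = 29
  mu*26/2 = 29 => mu = 29/13
x* = 29/26 > 0, y* = 145/26 > 0, consistent with mu_x = mu_y = 0.
f is convex and the constraints are linear, so this KKT point is the global minimum.
f* = 841/26
Active constraints: x + 5y >= 29 (holds with equality, mu = 29/13 > 0); x >= 0 and y >= 0 are inactive (mu_x = mu_y = 0).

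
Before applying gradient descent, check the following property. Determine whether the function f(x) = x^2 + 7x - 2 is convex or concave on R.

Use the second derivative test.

f(x) = x^2 + 7x - 2
f'(x) = 2x + 7
f''(x) = 2
Since f''(x) = 2 > 0 for all x, f is convex on R.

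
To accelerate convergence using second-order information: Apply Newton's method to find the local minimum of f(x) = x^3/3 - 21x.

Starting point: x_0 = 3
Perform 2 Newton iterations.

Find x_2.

f(x) = x^3/3 - 21x
f'(x) = x^2 - 21, f''(x) = 2x
Newton update: x_{n+1} = x_n - (x_n^2 - 21)/(2*x_n)
Step 1: x_0 = 3, f'=-12, f''=6, x_1 = 5
Step 2: x_1 = 5, f'=4, f''=10, x_2 = 23/5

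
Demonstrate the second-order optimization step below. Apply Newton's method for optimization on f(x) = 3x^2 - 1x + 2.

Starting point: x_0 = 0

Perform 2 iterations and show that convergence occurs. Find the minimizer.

f(x) = 3x^2 - 1x + 2, f'(x) = 6x + (-1), f''(x) = 6
Step 1: f'(0) = -1, x_1 = 0 - -1/6 = 1/6
Step 2: f'(1/6) = 0, x_2 = 1/6 (converged)
Newton's method converges in 1 step for quadratics.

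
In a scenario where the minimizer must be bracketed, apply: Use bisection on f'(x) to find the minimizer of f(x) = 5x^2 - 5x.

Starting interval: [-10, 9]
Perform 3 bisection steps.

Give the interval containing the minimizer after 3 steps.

Finding critical point of f(x) = 5x^2 - 5x using bisection on f'(x) = 10x + -5.
f'(x) = 0 when x = 1/2.
Starting interval: [-10, 9]
Step 1: mid = -1/2, f'(mid) = -10, new interval = [-1/2, 9]
Step 2: mid = 17/4, f'(mid) = 75/2, new interval = [-1/2, 17/4]
Step 3: mid = 15/8, f'(mid) = 55/4, new interval = [-1/2, 15/8]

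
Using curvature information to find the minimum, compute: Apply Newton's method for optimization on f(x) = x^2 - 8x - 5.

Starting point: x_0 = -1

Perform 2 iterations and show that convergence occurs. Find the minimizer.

f(x) = x^2 - 8x - 5, f'(x) = 2x + (-8), f''(x) = 2
Step 1: f'(-1) = -10, x_1 = -1 - -10/2 = 4
Step 2: f'(4) = 0, x_2 = 4 (converged)
Newton's method converges in 1 step for quadratics.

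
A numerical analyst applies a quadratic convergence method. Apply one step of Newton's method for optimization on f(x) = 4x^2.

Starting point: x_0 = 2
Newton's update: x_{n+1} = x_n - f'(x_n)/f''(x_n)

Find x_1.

f(x) = 4x^2
f'(x) = 8x + (0), f''(x) = 8
Newton step: x_1 = x_0 - f'(x_0)/f''(x_0)
f'(2) = 16
x_1 = 2 - 16/8 = 0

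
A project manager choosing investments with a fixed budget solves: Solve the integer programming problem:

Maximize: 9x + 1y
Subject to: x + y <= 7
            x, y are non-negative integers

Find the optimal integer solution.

Objective: 9x + 1y, constraint: x + y <= 7
Coefficient of x is 9 >= coefficient of y is 1, so allocate the entire budget to x.
Optimal: x = 7, y = 0, value = 63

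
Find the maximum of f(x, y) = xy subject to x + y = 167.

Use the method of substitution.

Substitute y = 167 - x into f(x,y) = xy:
g(x) = x(167 - x) = 167x - x^2
g'(x) = 167 - 2x = 0  =>  x = 167/2
y = 167 - 167/2 = 167/2
Maximum value = (167/2) * (167/2) = 27889/4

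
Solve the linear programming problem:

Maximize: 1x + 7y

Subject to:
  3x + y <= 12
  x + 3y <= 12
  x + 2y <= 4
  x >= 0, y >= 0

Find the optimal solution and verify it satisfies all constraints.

Feasible vertices: (0, 0), (0, 2), (4, 0)
Objective 1x + 7y at each vertex:
  (0, 0): 0
  (0, 2): 14
  (4, 0): 4
Maximum is 14 at (0, 2).
Verify constraints at (x, y) = (0, 2):
  3*0 + 1*2 = 2 <= 12
  1*0 + 3*2 = 6 <= 12
  1*0 + 2*2 = 4 <= 4 (active)
  x = 0 >= 0, y = 2 >= 0. All constraints satisfied.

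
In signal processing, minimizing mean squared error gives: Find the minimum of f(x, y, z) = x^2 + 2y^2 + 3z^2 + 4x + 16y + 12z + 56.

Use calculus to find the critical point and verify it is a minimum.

f(x,y,z) = x^2 + 2y^2 + 3z^2 + 4x + 16y + 12z + 56
df/dx = 2x + (4) = 0 => x = -2
df/dy = 4y + (16) = 0 => y = -4
df/dz = 6z + (12) = 0 => z = -2
f(-2,-4,-2) = 1*(-2)^2 + 2*(-4)^2 + 3*(-2)^2 + 4*(-2) + 16*(-4) + 12*(-2) + 56 = 8
Hessian is diagonal with entries 2, 4, 6 > 0, confirmed minimum.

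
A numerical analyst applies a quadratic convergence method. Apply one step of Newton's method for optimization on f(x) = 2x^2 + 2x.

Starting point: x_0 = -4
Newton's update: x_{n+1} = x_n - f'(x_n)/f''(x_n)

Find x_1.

f(x) = 2x^2 + 2x
f'(x) = 4x + (2), f''(x) = 4
Newton step: x_1 = x_0 - f'(x_0)/f''(x_0)
f'(-4) = -14
x_1 = -4 - -14/4 = -1/2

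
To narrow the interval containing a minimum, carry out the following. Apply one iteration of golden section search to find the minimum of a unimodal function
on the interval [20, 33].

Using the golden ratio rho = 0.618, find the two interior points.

Golden section search on [20, 33].
Golden ratio rho = 0.618 (approx).
Interior points:
  x_1 = 20 + (1-0.618)*13 = 24.9660
  x_2 = 20 + 0.618*13 = 28.0340
Compare f(x_1) and f(x_2) to determine which subinterval to keep.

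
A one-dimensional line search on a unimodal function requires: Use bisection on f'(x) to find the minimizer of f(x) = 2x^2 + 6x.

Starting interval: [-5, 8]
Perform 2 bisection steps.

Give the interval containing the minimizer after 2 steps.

Finding critical point of f(x) = 2x^2 + 6x using bisection on f'(x) = 4x + 6.
f'(x) = 0 when x = -3/2.
Starting interval: [-5, 8]
Step 1: mid = 3/2, f'(mid) = 12, new interval = [-5, 3/2]
Step 2: mid = -7/4, f'(mid) = -1, new interval = [-7/4, 3/2]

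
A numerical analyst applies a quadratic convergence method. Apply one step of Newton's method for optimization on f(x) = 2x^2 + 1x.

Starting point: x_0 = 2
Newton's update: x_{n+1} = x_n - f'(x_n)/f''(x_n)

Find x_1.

f(x) = 2x^2 + 1x
f'(x) = 4x + (1), f''(x) = 4
Newton step: x_1 = x_0 - f'(x_0)/f''(x_0)
f'(2) = 9
x_1 = 2 - 9/4 = -1/4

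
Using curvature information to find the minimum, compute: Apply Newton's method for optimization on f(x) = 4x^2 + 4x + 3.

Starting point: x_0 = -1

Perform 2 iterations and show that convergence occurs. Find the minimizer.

f(x) = 4x^2 + 4x + 3, f'(x) = 8x + (4), f''(x) = 8
Step 1: f'(-1) = -4, x_1 = -1 - -4/8 = -1/2
Step 2: f'(-1/2) = 0, x_2 = -1/2 (converged)
Newton's method converges in 1 step for quadratics.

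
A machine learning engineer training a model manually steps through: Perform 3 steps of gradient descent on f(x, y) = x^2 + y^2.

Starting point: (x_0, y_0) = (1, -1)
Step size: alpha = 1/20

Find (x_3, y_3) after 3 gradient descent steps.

f(x,y) = x^2 + y^2
grad_x = 2x + 0y, grad_y = 2y + 0x
Step 1: grad = (2, -2), (9/10, -9/10)
Step 2: grad = (9/5, -9/5), (81/100, -81/100)
Step 3: grad = (81/50, -81/50), (729/1000, -729/1000)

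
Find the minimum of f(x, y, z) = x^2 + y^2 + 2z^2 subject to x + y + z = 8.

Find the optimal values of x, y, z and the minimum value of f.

Using Lagrange multipliers on f = x^2 + y^2 + 2z^2 with constraint x + y + z = 8:
Conditions: 2*1*x = lambda, 2*1*y = lambda, 2*2*z = lambda
So x = lambda/2, y = lambda/2, z = lambda/4
Substituting into constraint: lambda * (5/4) = 8
lambda = 32/5
x = 16/5, y = 16/5, z = 8/5
Minimum value = 128/5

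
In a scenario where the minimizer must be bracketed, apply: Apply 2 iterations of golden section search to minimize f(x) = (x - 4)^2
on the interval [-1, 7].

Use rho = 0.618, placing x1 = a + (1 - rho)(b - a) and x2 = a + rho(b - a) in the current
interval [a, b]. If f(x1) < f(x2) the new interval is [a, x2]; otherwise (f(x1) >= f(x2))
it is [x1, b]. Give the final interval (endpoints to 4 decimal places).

Golden section search for min of f(x) = (x - 4)^2 on [-1, 7].
Each step: x1 = a + (1 - rho)(b - a), x2 = a + rho(b - a); if f(x1) < f(x2) keep [a, x2], otherwise keep [x1, b].
Step 1: [-1.0000, 7.0000], x1=2.0560 (f=3.7791), x2=3.9440 (f=0.0031); f(x1) > f(x2) => keep [2.0560, 7.0000]
Step 2: [2.0560, 7.0000], x1=3.9446 (f=0.0031), x2=5.1114 (f=1.2352); f(x1) < f(x2) => keep [2.0560, 5.1114]
Final interval: [2.0560, 5.1114]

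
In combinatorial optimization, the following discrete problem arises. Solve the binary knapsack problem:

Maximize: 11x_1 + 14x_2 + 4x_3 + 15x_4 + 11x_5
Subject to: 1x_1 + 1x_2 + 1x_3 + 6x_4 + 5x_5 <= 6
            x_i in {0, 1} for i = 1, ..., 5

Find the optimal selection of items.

Items: item 1 (v=11, w=1), item 2 (v=14, w=1), item 3 (v=4, w=1), item 4 (v=15, w=6), item 5 (v=11, w=5)
Capacity: 6
Checking all 32 subsets (w = total weight, v = total value):
  {}: w = 0, v = 0
  {1}: w = 1, v = 11
  {2}: w = 1, v = 14
  {3}: w = 1, v = 4
  {4}: w = 6, v = 15
  {5}: w = 5, v = 11
  {1, 2}: w = 2, v = 25
  {1, 3}: w = 2, v = 15
  {1, 4}: w = 7 > 6, infeasible
  {1, 5}: w = 6, v = 22
  {2, 3}: w = 2, v = 18
  {2, 4}: w = 7 > 6, infeasible
  {2, 5}: w = 6, v = 25
  {3, 4}: w = 7 > 6, infeasible
  {3, 5}: w = 6, v = 15
  {4, 5}: w = 11 > 6, infeasible
  {1, 2, 3}: w = 3, v = 29
  {1, 2, 4}: w = 8 > 6, infeasible
  {1, 2, 5}: w = 7 > 6, infeasible
  {1, 3, 4}: w = 8 > 6, infeasible
  {1, 3, 5}: w = 7 > 6, infeasible
  {1, 4, 5}: w = 12 > 6, infeasible
  {2, 3, 4}: w = 8 > 6, infeasible
  {2, 3, 5}: w = 7 > 6, infeasible
  {2, 4, 5}: w = 12 > 6, infeasible
  {3, 4, 5}: w = 12 > 6, infeasible
  {1, 2, 3, 4}: w = 9 > 6, infeasible
  {1, 2, 3, 5}: w = 8 > 6, infeasible
  {1, 2, 4, 5}: w = 13 > 6, infeasible
  {1, 3, 4, 5}: w = 13 > 6, infeasible
  {2, 3, 4, 5}: w = 13 > 6, infeasible
  {1, 2, 3, 4, 5}: w = 14 > 6, infeasible
Best feasible subset: items [1, 2, 3]
Total weight: 3 <= 6, total value: 29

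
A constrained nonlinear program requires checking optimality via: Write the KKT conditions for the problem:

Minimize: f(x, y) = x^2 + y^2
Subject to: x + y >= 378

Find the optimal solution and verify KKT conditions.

KKT conditions for min x^2 + y^2 s.t. x + y >= 378:
Stationarity: 2x = mu, 2y = mu
So x = y = mu/2.
Complementary slackness: mu*(x + y - 378) = 0
Primal feasibility: x + y >= 378; dual feasibility: mu >= 0
If mu = 0 then x = y = 0, but 0 + 0 < 378 is infeasible, so the constraint is active.
Constraint active: x + y = 2*(mu/2) = 378 => mu = 378
x = y = 189, f = 71442
Verify: stationarity 2*189 = 378 = mu; primal 189 + 189 = 378 >= 378; dual mu = 378 >= 0; complementary slackness 378*(378 - 378) = 0. All KKT conditions hold.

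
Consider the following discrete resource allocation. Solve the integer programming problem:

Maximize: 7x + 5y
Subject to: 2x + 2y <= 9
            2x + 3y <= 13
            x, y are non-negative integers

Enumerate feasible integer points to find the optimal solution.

Constraint 1: 2x + 2y <= 9
Constraint 2: 2x + 3y <= 13
Feasible x range (need y >= 0): 0 <= x <= min(9/2, 13/2) => x in {0, ..., 4}.
Enumerate feasible integer points row by row (the coefficient of y is 5 > 0, so for each x the largest feasible y gives the best value):
  x = 0: y <= min((9 - 2*0)/2, (13 - 2*0)/3) => y in {0, ..., 4}; best 7*0 + 5*4 = 20
  x = 1: y <= min((9 - 2*1)/2, (13 - 2*1)/3) => y in {0, ..., 3}; best 7*1 + 5*3 = 22
  x = 2: y <= min((9 - 2*2)/2, (13 - 2*2)/3) => y in {0, ..., 2}; best 7*2 + 5*2 = 24
  x = 3: y <= min((9 - 2*3)/2, (13 - 2*3)/3) => y in {0, ..., 1}; best 7*3 + 5*1 = 26
  x = 4: y <= min((9 - 2*4)/2, (13 - 2*4)/3) => y in {0}; best 7*4 + 5*0 = 28
The maximum 7x + 5y = 28 is achieved at x = 4, y = 0.
Check: 2*4 + 2*0 = 8 <= 9 and 2*4 + 3*0 = 8 <= 13.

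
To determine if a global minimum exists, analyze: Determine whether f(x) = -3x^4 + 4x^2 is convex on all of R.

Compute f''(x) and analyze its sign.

f(x) = -3x^4 + 4x^2
f'(x) = -12x^3 + 8x
f''(x) = -36x^2 + 8
f''(x) = -36x^2 + 8 -> -inf as |x| -> inf
Therefore, f is not globally convex on R.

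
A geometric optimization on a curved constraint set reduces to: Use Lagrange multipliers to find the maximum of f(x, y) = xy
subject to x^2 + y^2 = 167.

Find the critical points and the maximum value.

Lagrange conditions: y = 2*lambda*x and x = 2*lambda*y
If x = 0 then y = 0, violating the constraint, so x, y != 0.
Dividing: y/x = x/y => x^2 = y^2 => y = x or y = -x
Constraint: 2x^2 = 167 => x^2 = 167/2 => x = +/-sqrt(167/2)
Critical points: (sqrt(167/2), sqrt(167/2)), (-sqrt(167/2), -sqrt(167/2)), (sqrt(167/2), -sqrt(167/2)), (-sqrt(167/2), sqrt(167/2))
  y = x:  xy = x^2 = 167/2  at (sqrt(167/2), sqrt(167/2)) and (-sqrt(167/2), -sqrt(167/2))
  y = -x: xy = -x^2 = -167/2 at (sqrt(167/2), -sqrt(167/2)) and (-sqrt(167/2), sqrt(167/2))
Maximum xy = 167/2 at (sqrt(167/2), sqrt(167/2)) and (-sqrt(167/2), -sqrt(167/2))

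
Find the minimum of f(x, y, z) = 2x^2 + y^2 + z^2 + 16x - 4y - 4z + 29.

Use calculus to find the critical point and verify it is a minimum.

f(x,y,z) = 2x^2 + y^2 + z^2 + 16x - 4y - 4z + 29
df/dx = 4x + (16) = 0 => x = -4
df/dy = 2y + (-4) = 0 => y = 2
df/dz = 2z + (-4) = 0 => z = 2
f(-4,2,2) = 2*(-4)^2 + 1*(2)^2 + 1*(2)^2 + 16*(-4) + -4*(2) + -4*(2) + 29 = -11
Hessian is diagonal with entries 4, 2, 2 > 0, confirmed minimum.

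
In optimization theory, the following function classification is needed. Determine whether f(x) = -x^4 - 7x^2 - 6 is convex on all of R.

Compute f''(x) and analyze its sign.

f(x) = -x^4 - 7x^2 - 6
f'(x) = -4x^3 + -14x
f''(x) = -12x^2 + -14
f''(x) = -12x^2 + -14 <= -14 < 0 for all x
Therefore, f is concave on R.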